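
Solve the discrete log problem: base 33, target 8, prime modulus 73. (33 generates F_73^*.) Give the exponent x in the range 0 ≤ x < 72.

24

Baby-step giant-step with m = ceil(sqrt(72)) = 9.
Baby table (33^j mod 73 for j=0..8):
  0:1  1:33  2:67  3:21  4:36  5:20  6:3  7:26
  8:55
Giant step factor: 33^(-9) ≡ 51 (mod 73).
Scan 8·51^i mod 73 for i = 0, 1, …:
  i=0: 8   i=1: 43   i=2: 3
Match at i=2, j=6: x = 2·9 + 6 = 24.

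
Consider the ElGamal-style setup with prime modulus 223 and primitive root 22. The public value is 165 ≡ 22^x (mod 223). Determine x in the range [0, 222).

Baby-step giant-step with m = ceil(sqrt(222)) = 15.
Baby table (22^j mod 223 for j=0..14):
  0:1  1:22  2:38  3:167  4:106  5:102  6:14  7:85
  8:86  9:108  10:146  11:90  12:196  13:75  14:89
Giant step factor: 22^(-15) ≡ 91 (mod 223).
Scan 165·91^i mod 223 for i = 0, 1, …:
  i=0: 165   i=1: 74   i=2: 44   i=3: 213
  i=4: 205   i=5: 146
Match at i=5, j=10: x = 5·15 + 10 = 85.

85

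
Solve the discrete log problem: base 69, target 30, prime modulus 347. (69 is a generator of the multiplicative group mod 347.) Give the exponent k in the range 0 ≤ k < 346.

278

Baby-step giant-step with m = ceil(sqrt(346)) = 19.
Baby table (69^j mod 347 for j=0..18):
  0:1  1:69  2:250  3:247  4:40  5:331  6:284  7:164
  8:212  9:54  10:256  11:314  12:152  13:78  14:177  15:68
  16:181  17:344  18:140
Giant step factor: 69^(-19) ≡ 316 (mod 347).
Scan 30·316^i mod 347 for i = 0, 1, …:
  i=0: 30   i=1: 111   i=2: 29   i=3: 142
  i=4: 109   i=5: 91   i=6: 302   i=7: 7
  i=8: 130   i=9: 134     …   i=13: 163
  i=14: 152
Match at i=14, j=12: k = 14·19 + 12 = 278.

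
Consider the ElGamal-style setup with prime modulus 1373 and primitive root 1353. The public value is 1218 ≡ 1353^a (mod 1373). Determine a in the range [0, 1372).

7

Baby-step giant-step with m = ceil(sqrt(1372)) = 38.
Baby table (1353^j mod 1373 for j=0..37):
  0:1  1:1353  2:400  3:238  4:732  5:463  6:351  7:1218
  8:354  9:1158  10:181  11:499  12:1004  13:515  14:684  15:50
  16:373  17:778  18:916  19:902  20:1182  21:1074  22:488  23:1224
  24:234  25:812  26:236  27:772  28:1036  29:1248  30:1127  31:801
  32:456  33:491  34:1164  35:61  36:153  37:1059
Giant step factor: 1353^(-38) ≡ 744 (mod 1373).
Scan 1218·744^i mod 1373 for i = 0, 1, …:
  i=0: 1218
Match at i=0, j=7: a = 0·38 + 7 = 7.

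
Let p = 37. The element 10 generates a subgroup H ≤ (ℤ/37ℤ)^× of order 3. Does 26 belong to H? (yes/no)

yes

26 ∈ ⟨10⟩ iff 26^3 ≡ 1 (mod 37), since |⟨10⟩| = 3.
26^3 mod 37 = 1.
Since 1 = 1, 26 lies in the subgroup.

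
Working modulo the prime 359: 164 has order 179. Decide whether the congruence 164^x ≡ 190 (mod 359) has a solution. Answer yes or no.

190 ∈ ⟨164⟩ iff 190^179 ≡ 1 (mod 359), since |⟨164⟩| = 179.
190^179 mod 359 = 358.
Since 358 ≠ 1, 190 does not lie in the subgroup.

no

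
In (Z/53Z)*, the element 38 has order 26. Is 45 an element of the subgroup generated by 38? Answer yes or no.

45 ∈ ⟨38⟩ iff 45^26 ≡ 1 (mod 53), since |⟨38⟩| = 26.
45^26 mod 53 = 52.
Since 52 ≠ 1, 45 does not lie in the subgroup.

no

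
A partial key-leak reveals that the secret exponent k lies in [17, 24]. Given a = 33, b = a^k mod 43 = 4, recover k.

18

Compute 33^17 mod 43 = 34, then multiply by 33 repeatedly:
  33^17=34  33^18=4
Found 4 at exponent 18.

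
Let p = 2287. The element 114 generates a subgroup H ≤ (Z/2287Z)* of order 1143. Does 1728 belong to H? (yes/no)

1728 ∈ ⟨114⟩ iff 1728^1143 ≡ 1 (mod 2287), since |⟨114⟩| = 1143.
1728^1143 mod 2287 = 2286.
Since 2286 ≠ 1, 1728 does not lie in the subgroup.

no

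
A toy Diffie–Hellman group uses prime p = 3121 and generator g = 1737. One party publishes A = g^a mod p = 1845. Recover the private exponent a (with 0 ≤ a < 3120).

Baby-step giant-step with m = ceil(sqrt(3120)) = 56.
Baby table (1737^j mod 3121 for j=0..55):
  0:1  1:1737  2:2283  3:1901  4:19  5:1793  6:2804  7:1788
  8:361  9:2857  10:219  11:2762  12:617  13:1226  14:1040  15:2542
  16:2360  17:1447  18:1034  19:1483  20:1146  21:2525  22:920  23:88
  24:3048  25:1160  26:1875  27:1672  28:1734  29:193  30:1294  31:558
  32:1736  33:546  34:2739  35:1239  36:1774  37:1011  38:2105  39:1694
  40:2496  41:483  42:2543  43:976  44:609  45:2935  46:1502  47:2939
  48:2208  49:2708  50:449  51:2784  52:1379  53:1516  54:2289  55:2960
Giant step factor: 1737^(-56) ≡ 81 (mod 3121).
Scan 1845·81^i mod 3121 for i = 0, 1, …:
  i=0: 1845   i=1: 2758   i=2: 1807   i=3: 2801
  i=4: 2169   i=5: 913   i=6: 2170   i=7: 994
  i=8: 2489   i=9: 1865     …   i=32: 262
  i=33: 2496
Match at i=33, j=40: a = 33·56 + 40 = 1888.

1888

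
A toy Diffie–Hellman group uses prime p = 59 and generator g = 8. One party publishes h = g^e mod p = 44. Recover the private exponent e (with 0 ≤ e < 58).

Baby-step giant-step with m = ceil(sqrt(58)) = 8.
Baby table (8^j mod 59 for j=0..7):
  0:1  1:8  2:5  3:40  4:25  5:23  6:7  7:56
Giant step factor: 8^(-8) ≡ 27 (mod 59).
Scan 44·27^i mod 59 for i = 0, 1, …:
  i=0: 44   i=1: 8
Match at i=1, j=1: e = 1·8 + 1 = 9.

9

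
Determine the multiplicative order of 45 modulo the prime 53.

52

The order of 45 must divide p − 1 = 52 = 2^2 · 13.
Divisors: 1, 2, 4, 13, 26, 52.
Check each in increasing order: 45^1 ≡ 45;  45^2 ≡ 11;  45^4 ≡ 15;  45^13 ≡ 30;  45^26 ≡ 52;  45^52 ≡ 1.
Smallest exponent giving 1 is 52.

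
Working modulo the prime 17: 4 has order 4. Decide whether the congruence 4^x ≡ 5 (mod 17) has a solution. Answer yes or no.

⟨4⟩ has order 4; its elements mod 17 are {1, 4, 13, 16}.
5 is not in this set.

no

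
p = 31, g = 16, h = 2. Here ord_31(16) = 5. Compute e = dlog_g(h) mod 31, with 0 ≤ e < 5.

Successive powers of 16 modulo 31:
  16^0=1  16^1=16  16^2=8  16^3=4  16^4=2
So 16^4 ≡ 2 (mod 31), giving e = 4.

4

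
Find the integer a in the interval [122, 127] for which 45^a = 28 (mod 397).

Compute 45^122 mod 397 = 350, then multiply by 45 repeatedly:
  45^122=350  45^123=267  45^124=105  45^125=358  45^126=230
  45^127=28
Found 28 at exponent 127.

127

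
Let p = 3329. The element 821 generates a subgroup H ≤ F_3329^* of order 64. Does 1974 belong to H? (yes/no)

yes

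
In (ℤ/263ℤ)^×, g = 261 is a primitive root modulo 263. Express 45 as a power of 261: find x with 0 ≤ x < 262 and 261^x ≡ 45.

55

Baby-step giant-step with m = ceil(sqrt(262)) = 17.
Baby table (261^j mod 263 for j=0..16):
  0:1  1:261  2:4  3:255  4:16  5:231  6:64  7:135
  8:256  9:14  10:235  11:56  12:151  13:224  14:78  15:107
  16:49
Giant step factor: 261^(-17) ≡ 212 (mod 263).
Scan 45·212^i mod 263 for i = 0, 1, …:
  i=0: 45   i=1: 72   i=2: 10   i=3: 16
Match at i=3, j=4: x = 3·17 + 4 = 55.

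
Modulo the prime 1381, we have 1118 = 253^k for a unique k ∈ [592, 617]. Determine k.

612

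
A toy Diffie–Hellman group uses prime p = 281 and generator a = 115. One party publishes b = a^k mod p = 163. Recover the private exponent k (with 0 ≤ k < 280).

8

Baby-step giant-step with m = ceil(sqrt(280)) = 17.
Baby table (115^j mod 281 for j=0..16):
  0:1  1:115  2:18  3:103  4:43  5:168  6:212  7:214
  8:163  9:199  10:124  11:210  12:265  13:127  14:274  15:38
  16:155
Giant step factor: 115^(-17) ≡ 205 (mod 281).
Scan 163·205^i mod 281 for i = 0, 1, …:
  i=0: 163
Match at i=0, j=8: k = 0·17 + 8 = 8.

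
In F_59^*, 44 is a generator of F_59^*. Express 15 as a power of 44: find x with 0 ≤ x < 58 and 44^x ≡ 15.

30

Successive powers of 44 modulo 59:
  44^0=1  44^1=44  44^2=48  44^3=47  44^4=3  44^5=14
  44^6=26  44^7=23  44^8=9  44^9=42  44^10=19  44^11=10
  44^12=27  44^13=8  44^14=57  44^15=30  44^16=22  44^17=24
  44^18=53  44^19=31  44^20=7  44^21=13  44^22=41  44^23=34
  44^24=21  44^25=39  44^26=5  44^27=43  44^28=4  44^29=58
  44^30=15
So 44^30 ≡ 15 (mod 59), giving x = 30.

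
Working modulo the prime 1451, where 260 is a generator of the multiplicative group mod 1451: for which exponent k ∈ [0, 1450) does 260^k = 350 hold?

1334

Baby-step giant-step with m = ceil(sqrt(1450)) = 39.
Baby table (260^j mod 1451 for j=0..38):
  0:1  1:260  2:854  3:37  4:914  5:1127  6:1369  7:445
  8:1071  9:1319  10:504  11:450  12:920  13:1236  14:689  15:667
  16:751  17:826  18:12  19:218  20:91  21:444  22:811  23:465
  24:467  25:987  26:1244  27:1318  28:244  29:1047  30:883  31:322
  32:1013  33:749  34:306  35:1206  36:144  37:1165  38:1092
Giant step factor: 260^(-39) ≡ 631 (mod 1451).
Scan 350·631^i mod 1451 for i = 0, 1, …:
  i=0: 350   i=1: 298   i=2: 859   i=3: 806
  i=4: 736   i=5: 96   i=6: 1085   i=7: 1214
  i=8: 1357   i=9: 177     …   i=33: 956
  i=34: 1071
Match at i=34, j=8: k = 34·39 + 8 = 1334.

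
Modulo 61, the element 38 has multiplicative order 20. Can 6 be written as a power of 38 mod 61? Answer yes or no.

no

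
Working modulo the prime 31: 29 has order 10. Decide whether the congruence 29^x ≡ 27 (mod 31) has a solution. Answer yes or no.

⟨29⟩ has order 10; its elements mod 31 are {1, 2, 4, 8, 15, 16, 23, 27, 29, 30}.
27 is in this set.

yes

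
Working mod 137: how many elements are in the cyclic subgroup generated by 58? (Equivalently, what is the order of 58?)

136

The order of 58 must divide p − 1 = 136 = 2^3 · 17.
Divisors: 1, 2, 4, 8, 17, 34, 68, 136.
Check each in increasing order: 58^1 ≡ 58;  58^2 ≡ 76;  58^4 ≡ 22;  58^8 ≡ 73;  58^17 ≡ 10;  58^34 ≡ 100;  58^68 ≡ 136;  58^136 ≡ 1.
Smallest exponent giving 1 is 136.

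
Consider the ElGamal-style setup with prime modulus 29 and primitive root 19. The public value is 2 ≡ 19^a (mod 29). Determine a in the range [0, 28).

25

Successive powers of 19 modulo 29:
  19^0=1  19^1=19  19^2=13  19^3=15  19^4=24  19^5=21
  19^6=22  19^7=12  19^8=25  19^9=11  19^10=6  19^11=27
  19^12=20  19^13=3  19^14=28  19^15=10  19^16=16  19^17=14
  19^18=5  19^19=8  19^20=7  19^21=17  19^22=4  19^23=18
  19^24=23  19^25=2
So 19^25 ≡ 2 (mod 29), giving a = 25.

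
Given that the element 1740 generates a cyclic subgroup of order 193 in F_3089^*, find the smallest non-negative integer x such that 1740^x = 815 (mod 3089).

Baby-step giant-step with m = ceil(sqrt(193)) = 14.
Baby table (1740^j mod 3089 for j=0..13):
  0:1  1:1740  2:380  3:154  4:2306  5:2918  6:2093  7:2978
  8:1467  9:1066  10:1440  11:421  12:447  13:2441
Giant step factor: 1740^(-14) ≡ 353 (mod 3089).
Scan 815·353^i mod 3089 for i = 0, 1, …:
  i=0: 815   i=1: 418   i=2: 2371   i=3: 2933
  i=4: 534   i=5: 73   i=6: 1057   i=7: 2441
Match at i=7, j=13: x = 7·14 + 13 = 111.

111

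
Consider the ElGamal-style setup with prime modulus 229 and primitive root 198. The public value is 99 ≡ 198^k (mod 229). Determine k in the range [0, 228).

130

Baby-step giant-step with m = ceil(sqrt(228)) = 16.
Baby table (198^j mod 229 for j=0..15):
  0:1  1:198  2:45  3:208  4:193  5:200  6:212  7:69
  8:151  9:128  10:154  11:35  12:60  13:201  14:181  15:114
Giant step factor: 198^(-16) ≡ 37 (mod 229).
Scan 99·37^i mod 229 for i = 0, 1, …:
  i=0: 99   i=1: 228   i=2: 192   i=3: 5
  i=4: 185   i=5: 204   i=6: 220   i=7: 125
  i=8: 45
Match at i=8, j=2: k = 8·16 + 2 = 130.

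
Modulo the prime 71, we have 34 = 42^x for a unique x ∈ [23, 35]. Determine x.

25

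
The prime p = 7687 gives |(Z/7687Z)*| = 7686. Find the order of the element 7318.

The order of 7318 must divide p − 1 = 7686 = 2 · 3^2 · 7 · 61.
Divisors: 1, 2, 3, 6, 7, 9, 14, 18, 21, 42, 61, 63, 122, 126, 183, 366, 427, 549, 854, 1098, 1281, 2562, 3843, 7686.
Check each in increasing order: 7318^1 ≡ 7318;  7318^2 ≡ 5482;  7318^3 ≡ 6510;  7318^6 ≡ 1669;  7318^7 ≡ 6786;  7318^9 ≡ 3459;  7318^14 ≡ 4666;  7318^18 ≡ 3709;  7318^21 ≡ 723;  7318^42 ≡ 13;  7318^61 ≡ 3332;  7318^63 ≡ 1712;  7318^122 ≡ 2196;  7318^126 ≡ 2197;  7318^183 ≡ 6735;  7318^366 ≡ 6925;  7318^427 ≡ 5413;  7318^549 ≡ 2846;  7318^854 ≡ 5412;  7318^1098 ≡ 5305;  7318^1281 ≡ 7686;  7318^2562 ≡ 1.
Smallest exponent giving 1 is 2562.

2562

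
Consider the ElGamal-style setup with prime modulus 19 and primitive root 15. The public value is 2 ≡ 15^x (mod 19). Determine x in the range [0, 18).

Successive powers of 15 modulo 19:
  15^0=1  15^1=15  15^2=16  15^3=12  15^4=9  15^5=2
So 15^5 ≡ 2 (mod 19), giving x = 5.

5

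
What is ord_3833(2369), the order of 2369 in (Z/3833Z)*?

1916

The order of 2369 must divide p − 1 = 3832 = 2^3 · 479.
Divisors: 1, 2, 4, 8, 479, 958, 1916, 3832.
Check each in increasing order: 2369^1 ≡ 2369;  2369^2 ≡ 649;  2369^4 ≡ 3404;  2369^8 ≡ 57;  2369^479 ≡ 361;  2369^958 ≡ 3832;  2369^1916 ≡ 1.
Smallest exponent giving 1 is 1916.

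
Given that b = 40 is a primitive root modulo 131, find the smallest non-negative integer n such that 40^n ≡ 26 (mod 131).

11

Baby-step giant-step with m = ceil(sqrt(130)) = 12.
Baby table (40^j mod 131 for j=0..11):
  0:1  1:40  2:28  3:72  4:129  5:51  6:75  7:118
  8:4  9:29  10:112  11:26
Giant step factor: 40^(-12) ≡ 49 (mod 131).
Scan 26·49^i mod 131 for i = 0, 1, …:
  i=0: 26
Match at i=0, j=11: n = 0·12 + 11 = 11.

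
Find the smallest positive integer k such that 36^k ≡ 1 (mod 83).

The order of 36 must divide p − 1 = 82 = 2 · 41.
Divisors: 1, 2, 41, 82.
Check each in increasing order: 36^1 ≡ 36;  36^2 ≡ 51;  36^41 ≡ 1.
Smallest exponent giving 1 is 41.

41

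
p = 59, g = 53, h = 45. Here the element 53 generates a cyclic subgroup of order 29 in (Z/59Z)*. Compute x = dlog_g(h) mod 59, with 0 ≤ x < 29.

18

Successive powers of 53 modulo 59:
  53^0=1  53^1=53  53^2=36  53^3=20  53^4=57  53^5=12
  53^6=46  53^7=19  53^8=4  53^9=35  53^10=26  53^11=21
  53^12=51  53^13=48  53^14=7  53^15=17  53^16=16  53^17=22
  53^18=45
So 53^18 ≡ 45 (mod 59), giving x = 18.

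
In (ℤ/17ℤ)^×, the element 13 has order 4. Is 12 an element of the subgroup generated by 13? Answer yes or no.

12 ∈ ⟨13⟩ iff 12^4 ≡ 1 (mod 17), since |⟨13⟩| = 4.
12^4 mod 17 = 13.
Since 13 ≠ 1, 12 does not lie in the subgroup.

no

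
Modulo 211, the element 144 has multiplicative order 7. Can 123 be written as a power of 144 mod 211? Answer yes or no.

⟨144⟩ has order 7; its elements mod 211 are {1, 58, 123, 144, 148, 171, 199}.
123 is in this set.

yes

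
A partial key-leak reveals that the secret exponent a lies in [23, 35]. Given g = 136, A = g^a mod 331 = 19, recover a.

Compute 136^23 mod 331 = 190, then multiply by 136 repeatedly:
  136^23=190  136^24=22  136^25=13  136^26=113  136^27=142
  136^28=114  136^29=278  136^30=74  136^31=134  136^32=19
Found 19 at exponent 32.

32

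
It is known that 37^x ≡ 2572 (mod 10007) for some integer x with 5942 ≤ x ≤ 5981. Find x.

Compute 37^5942 mod 10007 = 6306, then multiply by 37 repeatedly:
  37^5942=6306  37^5943=3161  37^5944=6880  37^5945=4385  37^5946=2133
  37^5947=8872  37^5948=8040  37^5949=7277  37^5950=9067  37^5951=5248
  37^5952=4043  37^5953=9493  37^5954=996  37^5955=6831  37^5956=2572
Found 2572 at exponent 5956.

5956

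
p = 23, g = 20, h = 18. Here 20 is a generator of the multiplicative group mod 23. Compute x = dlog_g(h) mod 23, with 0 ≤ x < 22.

20

Successive powers of 20 modulo 23:
  20^0=1  20^1=20  20^2=9  20^3=19  20^4=12  20^5=10
  20^6=16  20^7=21  20^8=6  20^9=5  20^10=8  20^11=22
  20^12=3  20^13=14  20^14=4  20^15=11  20^16=13  20^17=7
  20^18=2  20^19=17  20^20=18
So 20^20 ≡ 18 (mod 23), giving x = 20.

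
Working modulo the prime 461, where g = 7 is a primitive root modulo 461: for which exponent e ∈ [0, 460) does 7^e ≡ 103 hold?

Baby-step giant-step with m = ceil(sqrt(460)) = 22.
Baby table (7^j mod 461 for j=0..21):
  0:1  1:7  2:49  3:343  4:96  5:211  6:94  7:197
  8:457  9:433  10:265  11:11  12:77  13:78  14:85  15:134
  16:16  17:112  18:323  19:417  20:153  21:149
Giant step factor: 7^(-22) ≡ 381 (mod 461).
Scan 103·381^i mod 461 for i = 0, 1, …:
  i=0: 103   i=1: 58   i=2: 431   i=3: 95
  i=4: 237   i=5: 402   i=6: 110   i=7: 420
  i=8: 53   i=9: 370     …   i=19: 143
  i=20: 85
Match at i=20, j=14: e = 20·22 + 14 = 454.

454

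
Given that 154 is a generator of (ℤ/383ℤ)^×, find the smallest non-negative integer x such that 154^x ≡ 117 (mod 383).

373

Baby-step giant-step with m = ceil(sqrt(382)) = 20.
Baby table (154^j mod 383 for j=0..19):
  0:1  1:154  2:353  3:359  4:134  5:337  6:193  7:231
  8:338  9:347  10:201  11:314  12:98  13:155  14:124  15:329
  16:110  17:88  18:147  19:41
Giant step factor: 154^(-20) ≡ 348 (mod 383).
Scan 117·348^i mod 383 for i = 0, 1, …:
  i=0: 117   i=1: 118   i=2: 83   i=3: 159
  i=4: 180   i=5: 211   i=6: 275   i=7: 333
  i=8: 218   i=9: 30     …   i=17: 105
  i=18: 155
Match at i=18, j=13: x = 18·20 + 13 = 373.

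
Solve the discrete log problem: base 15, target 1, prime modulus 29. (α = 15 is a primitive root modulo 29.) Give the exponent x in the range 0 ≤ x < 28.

0

Successive powers of 15 modulo 29:
  15^0=1
So 15^0 ≡ 1 (mod 29), giving x = 0.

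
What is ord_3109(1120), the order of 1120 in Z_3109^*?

The order of 1120 must divide p − 1 = 3108 = 2^2 · 3 · 7 · 37.
Divisors: 1, 2, 3, 4, 6, 7, 12, 14, 21, 28, 37, 42, 74, 84, 111, 148, 222, 259, 444, 518, 777, 1036, 1554, 3108.
Check each in increasing order: 1120^1 ≡ 1120;  1120^2 ≡ 1473;  1120^3 ≡ 1990;  1120^4 ≡ 2756;  1120^6 ≡ 2343;  1120^7 ≡ 164;  1120^12 ≡ 2264;  1120^14 ≡ 2024;  1120^21 ≡ 2382;  1120^28 ≡ 2023;  1120^37 ≡ 2664;  1120^42 ≡ 3108;  1120^74 ≡ 2158;  1120^84 ≡ 1.
Smallest exponent giving 1 is 84.

84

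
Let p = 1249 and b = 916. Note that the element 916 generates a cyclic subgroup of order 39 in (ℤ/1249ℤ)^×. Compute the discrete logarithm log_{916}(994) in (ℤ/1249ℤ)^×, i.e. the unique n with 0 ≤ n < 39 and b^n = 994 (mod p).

33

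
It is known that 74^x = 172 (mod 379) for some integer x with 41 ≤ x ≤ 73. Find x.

Compute 74^41 mod 379 = 273, then multiply by 74 repeatedly:
  74^41=273  74^42=115  74^43=172
Found 172 at exponent 43.

43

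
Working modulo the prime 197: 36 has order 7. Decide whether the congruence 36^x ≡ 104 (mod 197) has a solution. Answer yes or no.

yes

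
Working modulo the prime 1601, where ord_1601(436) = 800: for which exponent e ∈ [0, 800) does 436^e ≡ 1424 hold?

501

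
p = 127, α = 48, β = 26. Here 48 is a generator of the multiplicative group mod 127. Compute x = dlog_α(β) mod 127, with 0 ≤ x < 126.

76

Baby-step giant-step with m = ceil(sqrt(126)) = 12.
Baby table (48^j mod 127 for j=0..11):
  0:1  1:48  2:18  3:102  4:70  5:58  6:117  7:28
  8:74  9:123  10:62  11:55
Giant step factor: 48^(-12) ≡ 47 (mod 127).
Scan 26·47^i mod 127 for i = 0, 1, …:
  i=0: 26   i=1: 79   i=2: 30   i=3: 13
  i=4: 103   i=5: 15   i=6: 70
Match at i=6, j=4: x = 6·12 + 4 = 76.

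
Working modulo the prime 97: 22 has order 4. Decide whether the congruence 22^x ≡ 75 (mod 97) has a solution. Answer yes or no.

yes

⟨22⟩ has order 4; its elements mod 97 are {1, 22, 75, 96}.
75 is in this set.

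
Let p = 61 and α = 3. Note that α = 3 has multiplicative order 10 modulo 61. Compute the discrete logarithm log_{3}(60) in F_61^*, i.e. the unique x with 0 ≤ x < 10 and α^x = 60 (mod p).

5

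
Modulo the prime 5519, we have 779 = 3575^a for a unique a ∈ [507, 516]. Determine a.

509

Compute 3575^507 mod 5519 = 4718, then multiply by 3575 repeatedly:
  3575^507=4718  3575^508=786  3575^509=779
Found 779 at exponent 509.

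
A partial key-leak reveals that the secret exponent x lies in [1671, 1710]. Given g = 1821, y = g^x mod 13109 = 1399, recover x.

Compute 1821^1671 mod 13109 = 2837, then multiply by 1821 repeatedly:
  1821^1671=2837  1821^1672=1231  1821^1673=12  1821^1674=8743  1821^1675=6677
  1821^1676=6774  1821^1677=12994  1821^1678=329  1821^1679=9204  1821^1680=7182
  1821^1681=8749  1821^1682=4494  1821^1683=3558  1821^1684=3272  1821^1685=6826
  1821^1686=2814  1821^1687=11784  1821^1688=12340  1821^1689=2314  1821^1690=5805
  1821^1691=5051  1821^1692=8462  1821^1693=6227  1821^1694=82  1821^1695=5123
  1821^1696=8484  1821^1697=6962  1821^1698=1399
Found 1399 at exponent 1698.

1698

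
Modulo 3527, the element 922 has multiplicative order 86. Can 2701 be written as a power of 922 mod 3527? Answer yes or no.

2701 ∈ ⟨922⟩ iff 2701^86 ≡ 1 (mod 3527), since |⟨922⟩| = 86.
2701^86 mod 3527 = 1.
Since 1 = 1, 2701 lies in the subgroup.

yes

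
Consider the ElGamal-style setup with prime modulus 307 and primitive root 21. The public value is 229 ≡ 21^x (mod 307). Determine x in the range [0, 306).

194

Baby-step giant-step with m = ceil(sqrt(306)) = 18.
Baby table (21^j mod 307 for j=0..17):
  0:1  1:21  2:134  3:51  4:150  5:80  6:145  7:282
  8:89  9:27  10:260  11:241  12:149  13:59  14:11  15:231
  16:246  17:254
Giant step factor: 21^(-18) ≡ 299 (mod 307).
Scan 229·299^i mod 307 for i = 0, 1, …:
  i=0: 229   i=1: 10   i=2: 227   i=3: 26
  i=4: 99   i=5: 129   i=6: 196   i=7: 274
  i=8: 264   i=9: 37   i=10: 11
Match at i=10, j=14: x = 10·18 + 14 = 194.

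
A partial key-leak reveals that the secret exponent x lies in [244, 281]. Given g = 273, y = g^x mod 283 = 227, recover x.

244

Compute 273^244 mod 283 = 227, then multiply by 273 repeatedly:
  273^244=227
Found 227 at exponent 244.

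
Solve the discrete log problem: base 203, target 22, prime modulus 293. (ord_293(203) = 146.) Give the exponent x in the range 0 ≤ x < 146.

14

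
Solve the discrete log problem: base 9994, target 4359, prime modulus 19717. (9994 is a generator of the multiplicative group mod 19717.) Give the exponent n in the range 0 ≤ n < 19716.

Baby-step giant-step with m = ceil(sqrt(19716)) = 141.
Baby table (9994^j mod 19717 for j=0..140):
  0:1  1:9994  2:13431  3:15795  4:928  5:7442  6:2824  7:8029
  8:13353  9:5226  10:18028  11:17603  12:9308  13:19063  14:9968  15:9908
  16:1778  17:4315  18:3031  19:6502  20:13473  21:1769  22:12954  23:454
  24:2366  25:5121  26:13659  27:7255  28:7061  29:491  30:17238  31:9143
  32:6564  33:2157  34:6377  35:6394  36:18556  37:10279  38:2756  39:18532
  40:7027  41:15601  42:14075  43:4472  44:14446  45:5450  46:8946  47:9446
  48:18045  49:10048  50:1031  51:11540  52:6027  53:18120  54:10352  55:2789
  56:13145  57:16476  58:4477  59:5265  60:13454  61:9053  62:14086  63:15821
  64:4451  65:1742  66:19154  67:12440  68:9675  69:19499  70:9895  71:9875
  72:7165  73:14583  74:14155  75:15312  76:4491  77:7162  78:4318  79:13296
  80:7361  81:1707  82:4553  83:15563  84:8926  85:6736  86:5746  87:9620
  88:2188  89:719  90:8698  91:15276  92:19330  93:16571  94:7491  95:19322
  96:15487  97:18345  98:11264  99:8063  100:17960  101:8389  102:2982  103:9721
  104:6015  105:16494  106:6916  107:10419  108:2009  109:6040  110:10023  111:7502
  112:10954  113:5492  114:14637  115:1755  116:11057  117:9590  118:17840  119:11846
  120:8056  121:7153  122:12957  123:10719  124:3225  125:13072  126:16443  127:9864
  128:15533  129:4861  130:17863  131:5104  132:1497  133:15532  134:14584  135:4432
  136:9026  137:569  138:8090  139:11760  140:16120
Giant step factor: 9994^(-141) ≡ 18432 (mod 19717).
Scan 4359·18432^i mod 19717 for i = 0, 1, …:
  i=0: 4359   i=1: 18030   i=2: 18642   i=3: 1185
  i=4: 15201   i=5: 6262   i=6: 17583   i=7: 1527
  i=8: 9505   i=9: 10615     …   i=72: 16796
  i=73: 7255
Match at i=73, j=27: n = 73·141 + 27 = 10320.

10320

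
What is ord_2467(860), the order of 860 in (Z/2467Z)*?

1233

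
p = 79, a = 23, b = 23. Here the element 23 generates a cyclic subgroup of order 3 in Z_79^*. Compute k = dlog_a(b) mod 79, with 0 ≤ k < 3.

1

Successive powers of 23 modulo 79:
  23^0=1  23^1=23
So 23^1 ≡ 23 (mod 79), giving k = 1.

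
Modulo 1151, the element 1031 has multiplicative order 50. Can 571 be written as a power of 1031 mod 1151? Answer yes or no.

no

571 ∈ ⟨1031⟩ iff 571^50 ≡ 1 (mod 1151), since |⟨1031⟩| = 50.
571^50 mod 1151 = 421.
Since 421 ≠ 1, 571 does not lie in the subgroup.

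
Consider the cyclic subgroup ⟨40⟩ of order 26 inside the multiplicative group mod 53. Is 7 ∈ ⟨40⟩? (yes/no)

7 ∈ ⟨40⟩ iff 7^26 ≡ 1 (mod 53), since |⟨40⟩| = 26.
7^26 mod 53 = 1.
Since 1 = 1, 7 lies in the subgroup.

yes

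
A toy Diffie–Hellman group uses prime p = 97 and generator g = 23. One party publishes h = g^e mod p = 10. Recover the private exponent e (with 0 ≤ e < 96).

Baby-step giant-step with m = ceil(sqrt(96)) = 10.
Baby table (23^j mod 97 for j=0..9):
  0:1  1:23  2:44  3:42  4:93  5:5  6:18  7:26
  8:16  9:77
Giant step factor: 23^(-10) ≡ 66 (mod 97).
Scan 10·66^i mod 97 for i = 0, 1, …:
  i=0: 10   i=1: 78   i=2: 7   i=3: 74
  i=4: 34   i=5: 13   i=6: 82   i=7: 77
Match at i=7, j=9: e = 7·10 + 9 = 79.

79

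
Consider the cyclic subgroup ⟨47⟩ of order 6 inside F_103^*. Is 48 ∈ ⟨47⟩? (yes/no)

48 ∈ ⟨47⟩ iff 48^6 ≡ 1 (mod 103), since |⟨47⟩| = 6.
48^6 mod 103 = 76.
Since 76 ≠ 1, 48 does not lie in the subgroup.

no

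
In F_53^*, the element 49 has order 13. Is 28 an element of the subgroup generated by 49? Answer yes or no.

yes

28 ∈ ⟨49⟩ iff 28^13 ≡ 1 (mod 53), since |⟨49⟩| = 13.
28^13 mod 53 = 1.
Since 1 = 1, 28 lies in the subgroup.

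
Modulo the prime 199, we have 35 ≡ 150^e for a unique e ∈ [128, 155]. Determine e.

146

Compute 150^128 mod 199 = 23, then multiply by 150 repeatedly:
  150^128=23  150^129=67  150^130=100  150^131=75  150^132=106
  150^133=179  150^134=184  150^135=138  150^136=4  150^137=3
  150^138=52  150^139=39  150^140=79  150^141=109  150^142=32
  150^143=24  150^144=18  150^145=113  150^146=35
Found 35 at exponent 146.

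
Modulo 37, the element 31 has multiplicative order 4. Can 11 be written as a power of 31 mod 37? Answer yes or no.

⟨31⟩ has order 4; its elements mod 37 are {1, 6, 31, 36}.
11 is not in this set.

no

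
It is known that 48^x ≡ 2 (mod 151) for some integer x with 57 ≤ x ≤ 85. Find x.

Compute 48^57 mod 151 = 131, then multiply by 48 repeatedly:
  48^57=131  48^58=97  48^59=126  48^60=8  48^61=82
  48^62=10  48^63=27  48^64=88  48^65=147  48^66=110
  48^67=146  48^68=62  48^69=107  48^70=2
Found 2 at exponent 70.

70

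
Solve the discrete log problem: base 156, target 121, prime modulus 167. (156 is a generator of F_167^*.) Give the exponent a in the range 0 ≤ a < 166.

2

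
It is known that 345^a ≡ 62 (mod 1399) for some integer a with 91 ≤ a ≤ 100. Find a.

91

Compute 345^91 mod 1399 = 62, then multiply by 345 repeatedly:
  345^91=62
Found 62 at exponent 91.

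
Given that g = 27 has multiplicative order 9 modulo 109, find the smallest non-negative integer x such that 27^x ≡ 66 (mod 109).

4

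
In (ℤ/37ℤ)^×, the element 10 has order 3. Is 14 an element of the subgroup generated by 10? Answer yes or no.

no

14 ∈ ⟨10⟩ iff 14^3 ≡ 1 (mod 37), since |⟨10⟩| = 3.
14^3 mod 37 = 6.
Since 6 ≠ 1, 14 does not lie in the subgroup.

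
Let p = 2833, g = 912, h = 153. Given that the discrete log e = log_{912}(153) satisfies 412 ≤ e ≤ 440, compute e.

Compute 912^412 mod 2833 = 2110, then multiply by 912 repeatedly:
  912^412=2110  912^413=713  912^414=1499  912^415=1582  912^416=787
  912^417=995  912^418=880  912^419=821  912^420=840  912^421=1170
  912^422=1832  912^423=2147  912^424=461  912^425=1148  912^426=1599
  912^427=2126  912^428=1140  912^429=2802  912^430=58  912^431=1902
  912^432=828  912^433=1558  912^434=1563  912^435=457  912^436=333
  912^437=565  912^438=2507  912^439=153
Found 153 at exponent 439.

439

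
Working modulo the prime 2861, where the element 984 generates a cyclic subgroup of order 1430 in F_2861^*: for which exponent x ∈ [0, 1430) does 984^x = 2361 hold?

Baby-step giant-step with m = ceil(sqrt(1430)) = 38.
Baby table (984^j mod 2861 for j=0..37):
  0:1  1:984  2:1238  3:2267  4:2009  5:2766  6:933  7:2552
  8:2071  9:832  10:442  11:56  12:745  13:664  14:1068  15:925
  16:402  17:750  18:2723  19:1536  20:816  21:1864  22:275  23:1666
  24:2852  25:2588  26:302  27:2485  28:1946  29:855  30:186  31:2781
  32:1388  33:1095  34:1744  35:2357  36:1878  37:2607
Giant step factor: 984^(-38) ≡ 2266 (mod 2861).
Scan 2361·2266^i mod 2861 for i = 0, 1, …:
  i=0: 2361   i=1: 2817   i=2: 431   i=3: 1045
  i=4: 1923   i=5: 215   i=6: 820   i=7: 1331
  i=8: 552   i=9: 575     …   i=28: 1187
  i=29: 402
Match at i=29, j=16: x = 29·38 + 16 = 1118.

1118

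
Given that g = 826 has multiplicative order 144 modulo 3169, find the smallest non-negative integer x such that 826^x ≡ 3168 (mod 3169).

72

Baby-step giant-step with m = ceil(sqrt(144)) = 12.
Baby table (826^j mod 3169 for j=0..11):
  0:1  1:826  2:941  3:861  4:1330  5:2106  6:2944  7:1121
  8:598  9:2753  10:1805  11:1500
Giant step factor: 826^(-12) ≡ 1765 (mod 3169).
Scan 3168·1765^i mod 3169 for i = 0, 1, …:
  i=0: 3168   i=1: 1404   i=2: 3071   i=3: 1325
  i=4: 3072   i=5: 3090   i=6: 1
Match at i=6, j=0: x = 6·12 + 0 = 72.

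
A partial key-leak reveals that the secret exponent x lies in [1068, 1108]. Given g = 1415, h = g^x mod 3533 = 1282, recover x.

Compute 1415^1068 mod 3533 = 1203, then multiply by 1415 repeatedly:
  1415^1068=1203  1415^1069=2872  1415^1070=930  1415^1071=1674  1415^1072=1600
  1415^1073=2880  1415^1074=1651  1415^1075=852  1415^1076=827  1415^1077=782
  1415^1078=701  1415^1079=2675  1415^1080=1282
Found 1282 at exponent 1080.

1080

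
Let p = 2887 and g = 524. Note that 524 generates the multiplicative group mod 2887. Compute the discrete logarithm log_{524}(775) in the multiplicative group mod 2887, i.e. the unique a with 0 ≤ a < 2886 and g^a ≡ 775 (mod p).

425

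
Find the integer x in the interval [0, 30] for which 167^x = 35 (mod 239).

9

Compute 167^0 mod 239 = 1, then multiply by 167 repeatedly:
  167^0=1  167^1=167  167^2=165  167^3=70  167^4=218
  167^5=78  167^6=120  167^7=203  167^8=202  167^9=35
Found 35 at exponent 9.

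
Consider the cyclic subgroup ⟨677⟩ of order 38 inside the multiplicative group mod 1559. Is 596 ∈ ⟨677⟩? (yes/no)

yes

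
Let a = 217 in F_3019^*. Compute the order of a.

3018

The order of 217 must divide p − 1 = 3018 = 2 · 3 · 503.
Divisors: 1, 2, 3, 6, 503, 1006, 1509, 3018.
Check each in increasing order: 217^1 ≡ 217;  217^2 ≡ 1804;  217^3 ≡ 2017;  217^6 ≡ 1696;  217^503 ≡ 2780;  217^1006 ≡ 2779;  217^1509 ≡ 3018;  217^3018 ≡ 1.
Smallest exponent giving 1 is 3018.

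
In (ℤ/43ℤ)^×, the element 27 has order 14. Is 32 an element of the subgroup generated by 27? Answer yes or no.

32 ∈ ⟨27⟩ iff 32^14 ≡ 1 (mod 43), since |⟨27⟩| = 14.
32^14 mod 43 = 1.
Since 1 = 1, 32 lies in the subgroup.

yes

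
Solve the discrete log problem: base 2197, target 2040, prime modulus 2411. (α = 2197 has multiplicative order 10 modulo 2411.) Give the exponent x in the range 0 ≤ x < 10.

Successive powers of 2197 modulo 2411:
  2197^0=1  2197^1=2197  2197^2=2398  2197^3=371  2197^4=169  2197^5=2410
  2197^6=214  2197^7=13  2197^8=2040
So 2197^8 ≡ 2040 (mod 2411), giving x = 8.

8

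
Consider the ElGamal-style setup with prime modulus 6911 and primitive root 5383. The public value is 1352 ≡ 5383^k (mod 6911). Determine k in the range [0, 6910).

862

Baby-step giant-step with m = ceil(sqrt(6910)) = 84.
Baby table (5383^j mod 6911 for j=0..83):
  0:1  1:5383  2:5777  3:5002  4:510  5:1663  6:2184  7:861
  8:4393  9:4988  10:1169  11:3717  12:1266  13:632  14:1844  15:2056
  16:2937  17:4414  18:544  19:4999  20:5094  21:5065  22:1000  23:6242
  24:6315  25:5347  26:5497  27:4360  28:124  29:4036  30:4515  31:5169
  32:1041  33:5793  34:1287  35:3099  36:5674  37:3433  38:6736  39:4782
  40:4942  41:2347  42:593  43:6148  44:4816  45:1367  46:5257  47:4797
  48:2755  49:6070  50:6513  51:6887  52:2117  53:6483  54:4350  55:1582
  56:1554  57:2872  58:69  59:5144  60:4686  61:6499  62:635  63:4171
  64:5565  65:4121  66:5944  67:5533  68:4640  69:766  70:4422  71:2142
  72:2838  73:3644  74:2234  75:482  76:2981  77:6292  78:5936  79:3935
  80:6801  81:2216  82:342  83:2660
Giant step factor: 5383^(-84) ≡ 6528 (mod 6911).
Scan 1352·6528^i mod 6911 for i = 0, 1, …:
  i=0: 1352   i=1: 509   i=2: 5472   i=3: 5168
  i=4: 4113   i=5: 429   i=6: 1557   i=7: 4926
  i=8: 45   i=9: 3498   i=10: 1000
Match at i=10, j=22: k = 10·84 + 22 = 862.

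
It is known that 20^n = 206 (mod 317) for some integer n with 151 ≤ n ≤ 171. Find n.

Compute 20^151 mod 317 = 154, then multiply by 20 repeatedly:
  20^151=154  20^152=227  20^153=102  20^154=138  20^155=224
  20^156=42  20^157=206
Found 206 at exponent 157.

157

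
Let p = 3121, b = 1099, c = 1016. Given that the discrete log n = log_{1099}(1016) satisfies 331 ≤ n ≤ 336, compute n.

Compute 1099^331 mod 3121 = 1227, then multiply by 1099 repeatedly:
  1099^331=1227  1099^332=201  1099^333=2429  1099^334=1016
Found 1016 at exponent 334.

334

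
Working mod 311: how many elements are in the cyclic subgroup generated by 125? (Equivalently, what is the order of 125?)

155

The order of 125 must divide p − 1 = 310 = 2 · 5 · 31.
Divisors: 1, 2, 5, 10, 31, 62, 155, 310.
Check each in increasing order: 125^1 ≡ 125;  125^2 ≡ 75;  125^5 ≡ 265;  125^10 ≡ 250;  125^31 ≡ 216;  125^62 ≡ 6;  125^155 ≡ 1.
Smallest exponent giving 1 is 155.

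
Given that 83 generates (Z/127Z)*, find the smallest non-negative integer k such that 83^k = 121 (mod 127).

Baby-step giant-step with m = ceil(sqrt(126)) = 12.
Baby table (83^j mod 127 for j=0..11):
  0:1  1:83  2:31  3:33  4:72  5:7  6:73  7:90
  8:104  9:123  10:49  11:3
Giant step factor: 83^(-12) ≡ 76 (mod 127).
Scan 121·76^i mod 127 for i = 0, 1, …:
  i=0: 121   i=1: 52   i=2: 15   i=3: 124
  i=4: 26   i=5: 71   i=6: 62   i=7: 13
  i=8: 99   i=9: 31
Match at i=9, j=2: k = 9·12 + 2 = 110.

110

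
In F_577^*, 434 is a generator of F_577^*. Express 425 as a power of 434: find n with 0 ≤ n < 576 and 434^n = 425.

216

Baby-step giant-step with m = ceil(sqrt(576)) = 24.
Baby table (434^j mod 577 for j=0..23):
  0:1  1:434  2:254  3:29  4:469  5:442  6:264  7:330
  8:124  9:155  10:338  11:134  12:456  13:570  14:424  15:530
  16:374  17:179  18:368  19:460  20:575  21:286  22:69  23:519
Giant step factor: 434^(-24) ≡ 382 (mod 577).
Scan 425·382^i mod 577 for i = 0, 1, …:
  i=0: 425   i=1: 213   i=2: 9   i=3: 553
  i=4: 64   i=5: 214   i=6: 391   i=7: 496
  i=8: 216   i=9: 1
Match at i=9, j=0: n = 9·24 + 0 = 216.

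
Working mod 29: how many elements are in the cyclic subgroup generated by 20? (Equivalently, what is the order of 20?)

7

The order of 20 must divide p − 1 = 28 = 2^2 · 7.
Divisors: 1, 2, 4, 7, 14, 28.
Check each in increasing order: 20^1 ≡ 20;  20^2 ≡ 23;  20^4 ≡ 7;  20^7 ≡ 1.
Smallest exponent giving 1 is 7.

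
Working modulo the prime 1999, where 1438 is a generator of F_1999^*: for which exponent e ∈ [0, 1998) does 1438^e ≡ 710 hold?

Baby-step giant-step with m = ceil(sqrt(1998)) = 45.
Baby table (1438^j mod 1999 for j=0..44):
  0:1  1:1438  2:878  3:1195  4:1269  5:1734  6:739  7:1213
  8:1166  9:1546  10:260  11:67  12:394  13:855  14:105  15:1065
  16:236  17:1537  18:1311  19:161  20:1633  21:1428  22:491  23:411
  24:1313  25:1038  26:1390  27:1819  28:1030  29:1880  30:792  31:1465
  32:1723  33:913  34:1550  35:15  36:1580  37:1176  38:1933  39:1044
  40:23  41:1090  42:204  43:1498  44:1201
Giant step factor: 1438^(-45) ≡ 1897 (mod 1999).
Scan 710·1897^i mod 1999 for i = 0, 1, …:
  i=0: 710   i=1: 1543   i=2: 535   i=3: 1402
  i=4: 924   i=5: 1704   i=6: 105
Match at i=6, j=14: e = 6·45 + 14 = 284.

284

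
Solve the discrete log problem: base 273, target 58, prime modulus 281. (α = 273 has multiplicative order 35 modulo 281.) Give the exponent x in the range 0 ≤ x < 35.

Successive powers of 273 modulo 281:
  273^0=1  273^1=273  273^2=64  273^3=50  273^4=162  273^5=109
  273^6=252  273^7=232  273^8=111  273^9=236  273^10=79  273^11=211
  273^12=279  273^13=16  273^14=153  273^15=181  273^16=238  273^17=63
  273^18=58
So 273^18 ≡ 58 (mod 281), giving x = 18.

18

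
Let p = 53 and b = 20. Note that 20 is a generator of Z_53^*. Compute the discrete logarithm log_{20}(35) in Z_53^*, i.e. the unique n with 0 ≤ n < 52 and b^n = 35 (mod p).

49

Baby-step giant-step with m = ceil(sqrt(52)) = 8.
Baby table (20^j mod 53 for j=0..7):
  0:1  1:20  2:29  3:50  4:46  5:19  6:9  7:21
Giant step factor: 20^(-8) ≡ 13 (mod 53).
Scan 35·13^i mod 53 for i = 0, 1, …:
  i=0: 35   i=1: 31   i=2: 32   i=3: 45
  i=4: 2   i=5: 26   i=6: 20
Match at i=6, j=1: n = 6·8 + 1 = 49.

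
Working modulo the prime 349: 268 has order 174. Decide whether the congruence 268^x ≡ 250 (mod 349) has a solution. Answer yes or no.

250 ∈ ⟨268⟩ iff 250^174 ≡ 1 (mod 349), since |⟨268⟩| = 174.
250^174 mod 349 = 348.
Since 348 ≠ 1, 250 does not lie in the subgroup.

no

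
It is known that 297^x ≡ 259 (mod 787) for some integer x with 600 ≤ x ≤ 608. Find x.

602

Compute 297^600 mod 787 = 343, then multiply by 297 repeatedly:
  297^600=343  297^601=348  297^602=259
Found 259 at exponent 602.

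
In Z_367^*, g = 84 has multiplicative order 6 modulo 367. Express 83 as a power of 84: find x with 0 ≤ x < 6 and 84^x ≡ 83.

2

Successive powers of 84 modulo 367:
  84^0=1  84^1=84  84^2=83
So 84^2 ≡ 83 (mod 367), giving x = 2.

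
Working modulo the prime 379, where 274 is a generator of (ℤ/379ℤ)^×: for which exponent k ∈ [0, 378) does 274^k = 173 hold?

68

Baby-step giant-step with m = ceil(sqrt(378)) = 20.
Baby table (274^j mod 379 for j=0..19):
  0:1  1:274  2:34  3:220  4:19  5:279  6:267  7:11
  8:361  9:374  10:146  11:209  12:37  13:284  14:121  15:181
  16:324  17:90  18:25  19:28
Giant step factor: 274^(-20) ≡ 103 (mod 379).
Scan 173·103^i mod 379 for i = 0, 1, …:
  i=0: 173   i=1: 6   i=2: 239   i=3: 361
Match at i=3, j=8: k = 3·20 + 8 = 68.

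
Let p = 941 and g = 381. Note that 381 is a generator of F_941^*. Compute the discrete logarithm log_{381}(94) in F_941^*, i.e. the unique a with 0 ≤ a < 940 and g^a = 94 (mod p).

Baby-step giant-step with m = ceil(sqrt(940)) = 31.
Baby table (381^j mod 941 for j=0..30):
  0:1  1:381  2:247  3:7  4:785  5:788  6:49  7:790
  8:811  9:343  10:825  11:31  12:519  13:129  14:217  15:810
  16:903  17:578  18:24  19:675  20:282  21:168  22:20  23:92
  24:235  25:140  26:644  27:704  28:39  29:744  30:223
Giant step factor: 381^(-31) ≡ 779 (mod 941).
Scan 94·779^i mod 941 for i = 0, 1, …:
  i=0: 94   i=1: 769   i=2: 575   i=3: 9
  i=4: 424   i=5: 5   i=6: 131   i=7: 421
  i=8: 491   i=9: 443     …   i=20: 765
  i=21: 282
Match at i=21, j=20: a = 21·31 + 20 = 671.

671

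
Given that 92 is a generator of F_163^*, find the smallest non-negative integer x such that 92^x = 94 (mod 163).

Baby-step giant-step with m = ceil(sqrt(162)) = 13.
Baby table (92^j mod 163 for j=0..12):
  0:1  1:92  2:151  3:37  4:144  5:45  6:65  7:112
  8:35  9:123  10:69  11:154  12:150
Giant step factor: 92^(-13) ≡ 80 (mod 163).
Scan 94·80^i mod 163 for i = 0, 1, …:
  i=0: 94   i=1: 22   i=2: 130   i=3: 131
  i=4: 48   i=5: 91   i=6: 108   i=7: 1
Match at i=7, j=0: x = 7·13 + 0 = 91.

91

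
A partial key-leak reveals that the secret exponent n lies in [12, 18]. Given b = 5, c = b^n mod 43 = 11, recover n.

Compute 5^12 mod 43 = 41, then multiply by 5 repeatedly:
  5^12=41  5^13=33  5^14=36  5^15=8  5^16=40
  5^17=28  5^18=11
Found 11 at exponent 18.

18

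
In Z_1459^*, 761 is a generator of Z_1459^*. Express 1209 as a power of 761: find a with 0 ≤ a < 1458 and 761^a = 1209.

Baby-step giant-step with m = ceil(sqrt(1458)) = 39.
Baby table (761^j mod 1459 for j=0..38):
  0:1  1:761  2:1357  3:1164  4:191  5:910  6:944  7:556
  8:6  9:189  10:847  11:1148  12:1146  13:1083  14:1287  15:418
  16:36  17:1134  18:705  19:1052  20:1040  21:662  22:427  23:1049
  24:216  25:968  26:1312  27:476  28:404  29:1054  30:1103  31:458
  32:1296  33:1431  34:577  35:1397  36:965  37:488  38:782
Giant step factor: 761^(-39) ≡ 678 (mod 1459).
Scan 1209·678^i mod 1459 for i = 0, 1, …:
  i=0: 1209   i=1: 1203   i=2: 53   i=3: 918
  i=4: 870   i=5: 424   i=6: 49   i=7: 1124
  i=8: 474   i=9: 392     …   i=35: 1214
  i=36: 216
Match at i=36, j=24: a = 36·39 + 24 = 1428.

1428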